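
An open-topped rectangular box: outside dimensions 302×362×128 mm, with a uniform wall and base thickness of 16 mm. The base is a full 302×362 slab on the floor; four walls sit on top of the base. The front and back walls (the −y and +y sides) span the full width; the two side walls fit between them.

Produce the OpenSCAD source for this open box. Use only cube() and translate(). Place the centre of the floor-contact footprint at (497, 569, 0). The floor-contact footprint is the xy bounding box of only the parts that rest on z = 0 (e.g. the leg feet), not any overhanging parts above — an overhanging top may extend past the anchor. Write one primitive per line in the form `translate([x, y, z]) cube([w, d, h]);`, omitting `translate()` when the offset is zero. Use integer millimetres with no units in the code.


translate([346, 388, 0]) cube([302, 362, 16]);
translate([346, 388, 16]) cube([302, 16, 112]);
translate([346, 734, 16]) cube([302, 16, 112]);
translate([346, 404, 16]) cube([16, 330, 112]);
translate([632, 404, 16]) cube([16, 330, 112]);


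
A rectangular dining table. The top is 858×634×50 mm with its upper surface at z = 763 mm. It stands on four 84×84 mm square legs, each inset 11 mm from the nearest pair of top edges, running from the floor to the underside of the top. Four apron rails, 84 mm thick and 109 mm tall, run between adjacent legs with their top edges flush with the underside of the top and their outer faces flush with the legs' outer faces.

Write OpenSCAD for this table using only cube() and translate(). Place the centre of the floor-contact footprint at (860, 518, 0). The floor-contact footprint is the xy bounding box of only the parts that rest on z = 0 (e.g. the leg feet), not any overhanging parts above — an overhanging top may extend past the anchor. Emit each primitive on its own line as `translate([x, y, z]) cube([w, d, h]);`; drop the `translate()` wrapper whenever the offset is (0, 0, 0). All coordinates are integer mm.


translate([431, 201, 713]) cube([858, 634, 50]);
translate([442, 212, 0]) cube([84, 84, 713]);
translate([1194, 212, 0]) cube([84, 84, 713]);
translate([442, 740, 0]) cube([84, 84, 713]);
translate([1194, 740, 0]) cube([84, 84, 713]);
translate([526, 212, 604]) cube([668, 84, 109]);
translate([526, 740, 604]) cube([668, 84, 109]);
translate([442, 296, 604]) cube([84, 444, 109]);
translate([1194, 296, 604]) cube([84, 444, 109]);


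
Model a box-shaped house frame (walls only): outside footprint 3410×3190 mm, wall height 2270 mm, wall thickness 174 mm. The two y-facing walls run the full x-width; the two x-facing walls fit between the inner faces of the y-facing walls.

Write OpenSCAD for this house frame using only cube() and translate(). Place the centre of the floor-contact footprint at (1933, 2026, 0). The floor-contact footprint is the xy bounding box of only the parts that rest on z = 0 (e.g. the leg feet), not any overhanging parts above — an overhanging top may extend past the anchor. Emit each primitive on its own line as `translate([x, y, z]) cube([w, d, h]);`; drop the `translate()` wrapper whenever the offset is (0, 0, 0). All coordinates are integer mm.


translate([228, 431, 0]) cube([3410, 174, 2270]);
translate([228, 3447, 0]) cube([3410, 174, 2270]);
translate([228, 605, 0]) cube([174, 2842, 2270]);
translate([3464, 605, 0]) cube([174, 2842, 2270]);


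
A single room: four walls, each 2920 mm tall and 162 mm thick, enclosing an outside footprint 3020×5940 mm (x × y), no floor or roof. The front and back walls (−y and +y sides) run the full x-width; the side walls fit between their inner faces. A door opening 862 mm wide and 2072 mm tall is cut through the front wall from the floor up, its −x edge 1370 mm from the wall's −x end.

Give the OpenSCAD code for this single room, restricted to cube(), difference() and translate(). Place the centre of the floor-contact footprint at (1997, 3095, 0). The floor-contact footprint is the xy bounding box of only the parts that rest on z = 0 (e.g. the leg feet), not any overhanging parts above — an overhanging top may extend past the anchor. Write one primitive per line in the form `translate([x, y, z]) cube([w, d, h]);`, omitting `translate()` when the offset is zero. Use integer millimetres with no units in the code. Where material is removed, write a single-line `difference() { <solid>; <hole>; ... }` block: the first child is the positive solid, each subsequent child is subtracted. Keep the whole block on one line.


difference() { translate([487, 125, 0]) cube([3020, 162, 2920]); translate([1857, 125, 0]) cube([862, 162, 2072]); }
translate([487, 5903, 0]) cube([3020, 162, 2920]);
translate([487, 287, 0]) cube([162, 5616, 2920]);
translate([3345, 287, 0]) cube([162, 5616, 2920]);


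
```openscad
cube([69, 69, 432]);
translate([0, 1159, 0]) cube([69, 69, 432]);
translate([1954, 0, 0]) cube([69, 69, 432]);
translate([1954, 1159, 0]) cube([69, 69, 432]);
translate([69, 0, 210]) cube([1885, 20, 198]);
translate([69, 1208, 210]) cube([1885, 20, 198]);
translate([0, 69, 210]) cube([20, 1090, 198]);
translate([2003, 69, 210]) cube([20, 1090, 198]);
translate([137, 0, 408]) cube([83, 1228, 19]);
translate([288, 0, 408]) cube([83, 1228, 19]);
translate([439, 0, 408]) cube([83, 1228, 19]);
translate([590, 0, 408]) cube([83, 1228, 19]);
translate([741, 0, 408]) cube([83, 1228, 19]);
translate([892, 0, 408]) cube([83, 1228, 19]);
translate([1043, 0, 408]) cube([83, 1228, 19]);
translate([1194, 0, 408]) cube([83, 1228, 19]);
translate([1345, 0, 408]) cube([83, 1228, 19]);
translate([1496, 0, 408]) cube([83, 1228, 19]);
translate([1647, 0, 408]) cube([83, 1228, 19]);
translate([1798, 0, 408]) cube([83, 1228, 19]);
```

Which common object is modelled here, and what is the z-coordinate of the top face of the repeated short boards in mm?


A bed frame. The slat-top height is 427 mm.

Four posts, four rails, and a row of slats — a bed frame. Slats sit on the rails at z = 210 + 198 = 408; with slat thickness 19, the top is 427 mm.


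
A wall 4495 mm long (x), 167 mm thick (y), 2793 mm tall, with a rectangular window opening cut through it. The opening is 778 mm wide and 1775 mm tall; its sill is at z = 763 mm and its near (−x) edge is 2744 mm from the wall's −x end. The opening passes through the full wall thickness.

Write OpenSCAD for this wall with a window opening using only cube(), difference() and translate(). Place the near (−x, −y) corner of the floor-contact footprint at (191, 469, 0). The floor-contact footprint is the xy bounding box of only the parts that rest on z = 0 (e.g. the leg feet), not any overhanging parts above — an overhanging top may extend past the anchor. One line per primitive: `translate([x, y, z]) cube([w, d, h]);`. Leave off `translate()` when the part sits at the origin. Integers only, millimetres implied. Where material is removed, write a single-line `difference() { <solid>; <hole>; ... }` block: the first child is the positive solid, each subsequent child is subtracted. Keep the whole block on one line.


difference() { translate([191, 469, 0]) cube([4495, 167, 2793]); translate([2935, 469, 763]) cube([778, 167, 1775]); }


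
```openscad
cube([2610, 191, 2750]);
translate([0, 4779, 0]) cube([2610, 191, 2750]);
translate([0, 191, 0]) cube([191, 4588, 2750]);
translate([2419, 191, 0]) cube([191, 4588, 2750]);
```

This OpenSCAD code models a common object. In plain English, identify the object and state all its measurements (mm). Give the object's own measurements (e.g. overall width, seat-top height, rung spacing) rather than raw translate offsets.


The wall frame of a small rectangular building: four walls, each 2750 mm tall and 191 mm thick, enclosing a footprint 2610 mm (x) by 4970 mm (y) outside-to-outside, with no floor or roof. The front and back walls (the −y and +y sides) span the full width; the two side walls fit between them.


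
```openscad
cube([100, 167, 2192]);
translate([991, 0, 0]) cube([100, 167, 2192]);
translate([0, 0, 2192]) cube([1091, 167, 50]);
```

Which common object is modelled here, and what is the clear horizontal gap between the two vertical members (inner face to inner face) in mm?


A door frame. The clear opening width is 891 mm.

Two 2192 mm tall posts with a header on top — a door frame. The left jamb is 100 mm wide at x = 0; the right jamb starts at x = 991. The clear opening is 991 − 100 = 891 mm.


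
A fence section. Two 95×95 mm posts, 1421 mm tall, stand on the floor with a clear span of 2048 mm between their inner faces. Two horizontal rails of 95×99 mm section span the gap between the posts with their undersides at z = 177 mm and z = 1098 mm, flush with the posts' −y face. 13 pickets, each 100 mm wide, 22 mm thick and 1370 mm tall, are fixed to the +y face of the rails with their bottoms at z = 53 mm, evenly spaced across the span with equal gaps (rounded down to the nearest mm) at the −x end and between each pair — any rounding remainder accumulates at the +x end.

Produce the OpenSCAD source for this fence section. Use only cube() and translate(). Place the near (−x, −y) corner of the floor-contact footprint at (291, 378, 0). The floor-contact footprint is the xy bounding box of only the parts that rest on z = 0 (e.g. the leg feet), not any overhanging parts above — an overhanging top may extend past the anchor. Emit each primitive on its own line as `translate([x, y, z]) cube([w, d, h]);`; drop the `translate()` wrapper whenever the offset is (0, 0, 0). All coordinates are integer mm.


translate([291, 378, 0]) cube([95, 95, 1421]);
translate([2434, 378, 0]) cube([95, 95, 1421]);
translate([386, 378, 177]) cube([2048, 95, 99]);
translate([386, 378, 1098]) cube([2048, 95, 99]);
translate([439, 473, 53]) cube([100, 22, 1370]);
translate([592, 473, 53]) cube([100, 22, 1370]);
translate([745, 473, 53]) cube([100, 22, 1370]);
translate([898, 473, 53]) cube([100, 22, 1370]);
translate([1051, 473, 53]) cube([100, 22, 1370]);
translate([1204, 473, 53]) cube([100, 22, 1370]);
translate([1357, 473, 53]) cube([100, 22, 1370]);
translate([1510, 473, 53]) cube([100, 22, 1370]);
translate([1663, 473, 53]) cube([100, 22, 1370]);
translate([1816, 473, 53]) cube([100, 22, 1370]);
translate([1969, 473, 53]) cube([100, 22, 1370]);
translate([2122, 473, 53]) cube([100, 22, 1370]);
translate([2275, 473, 53]) cube([100, 22, 1370]);


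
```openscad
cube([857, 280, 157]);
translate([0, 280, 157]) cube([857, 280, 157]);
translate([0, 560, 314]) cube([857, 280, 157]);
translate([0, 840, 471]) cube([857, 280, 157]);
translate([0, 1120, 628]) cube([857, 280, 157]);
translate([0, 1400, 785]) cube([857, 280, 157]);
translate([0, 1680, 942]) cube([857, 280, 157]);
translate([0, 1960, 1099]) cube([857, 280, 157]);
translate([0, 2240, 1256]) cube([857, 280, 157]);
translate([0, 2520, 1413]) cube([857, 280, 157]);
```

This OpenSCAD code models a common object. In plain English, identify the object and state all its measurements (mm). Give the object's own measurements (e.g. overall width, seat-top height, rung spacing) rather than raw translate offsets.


A straight staircase of 10 solid steps. Each step is 857 mm wide (x), 280 mm deep (y, the going) and 157 mm tall (the rise). The first step rests on the floor; each subsequent step sits one going further in +y and one rise higher in +z, directly behind and above the previous step with no overlap.


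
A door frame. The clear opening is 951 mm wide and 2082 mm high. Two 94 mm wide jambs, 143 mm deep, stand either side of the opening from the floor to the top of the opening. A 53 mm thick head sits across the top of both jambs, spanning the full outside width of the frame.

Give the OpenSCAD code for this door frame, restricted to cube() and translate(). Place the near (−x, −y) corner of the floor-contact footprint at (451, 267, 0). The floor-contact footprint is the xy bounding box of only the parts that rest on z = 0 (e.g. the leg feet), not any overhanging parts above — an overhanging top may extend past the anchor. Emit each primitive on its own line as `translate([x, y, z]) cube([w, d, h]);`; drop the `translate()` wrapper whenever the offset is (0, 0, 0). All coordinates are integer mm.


translate([451, 267, 0]) cube([94, 143, 2082]);
translate([1496, 267, 0]) cube([94, 143, 2082]);
translate([451, 267, 2082]) cube([1139, 143, 53]);


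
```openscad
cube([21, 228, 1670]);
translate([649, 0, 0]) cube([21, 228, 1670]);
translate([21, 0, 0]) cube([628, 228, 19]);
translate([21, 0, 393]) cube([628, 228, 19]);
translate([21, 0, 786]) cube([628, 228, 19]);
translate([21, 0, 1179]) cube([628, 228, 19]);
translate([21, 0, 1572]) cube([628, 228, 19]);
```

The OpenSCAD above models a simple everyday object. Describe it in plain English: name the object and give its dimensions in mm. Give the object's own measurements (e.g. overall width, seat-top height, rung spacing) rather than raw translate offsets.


An open bookshelf. Two side panels, each 21 mm thick, 228 mm deep and 1670 mm tall, stand 670 mm apart (outside-to-outside). Between them sit 5 shelves, each 19 mm thick and 228 mm deep, spanning the full gap between the sides. The bottom shelf rests on the floor (its underside at z = 0) and the clear gap between one shelf's top and the next shelf's underside is 374 mm.


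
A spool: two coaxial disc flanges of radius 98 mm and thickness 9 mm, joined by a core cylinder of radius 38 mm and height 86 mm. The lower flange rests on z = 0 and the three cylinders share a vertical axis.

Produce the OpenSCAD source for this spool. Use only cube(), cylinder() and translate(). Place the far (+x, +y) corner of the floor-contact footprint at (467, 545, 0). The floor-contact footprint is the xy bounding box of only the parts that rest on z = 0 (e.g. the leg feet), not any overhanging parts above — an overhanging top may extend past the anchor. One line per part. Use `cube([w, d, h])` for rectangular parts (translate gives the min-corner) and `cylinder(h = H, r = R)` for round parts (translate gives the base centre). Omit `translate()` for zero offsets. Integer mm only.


translate([369, 447, 0]) cylinder(h = 9, r = 98);
translate([369, 447, 9]) cylinder(h = 86, r = 38);
translate([369, 447, 95]) cylinder(h = 9, r = 98);


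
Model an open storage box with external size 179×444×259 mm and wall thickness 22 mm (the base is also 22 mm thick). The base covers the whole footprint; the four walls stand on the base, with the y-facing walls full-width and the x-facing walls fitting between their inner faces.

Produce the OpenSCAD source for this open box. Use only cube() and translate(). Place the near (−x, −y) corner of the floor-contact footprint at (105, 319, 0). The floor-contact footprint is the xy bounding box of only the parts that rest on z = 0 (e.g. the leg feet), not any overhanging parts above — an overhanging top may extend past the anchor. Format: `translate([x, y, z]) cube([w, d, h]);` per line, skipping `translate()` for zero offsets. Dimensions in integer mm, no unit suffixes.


translate([105, 319, 0]) cube([179, 444, 22]);
translate([105, 319, 22]) cube([179, 22, 237]);
translate([105, 741, 22]) cube([179, 22, 237]);
translate([105, 341, 22]) cube([22, 400, 237]);
translate([262, 341, 22]) cube([22, 400, 237]);


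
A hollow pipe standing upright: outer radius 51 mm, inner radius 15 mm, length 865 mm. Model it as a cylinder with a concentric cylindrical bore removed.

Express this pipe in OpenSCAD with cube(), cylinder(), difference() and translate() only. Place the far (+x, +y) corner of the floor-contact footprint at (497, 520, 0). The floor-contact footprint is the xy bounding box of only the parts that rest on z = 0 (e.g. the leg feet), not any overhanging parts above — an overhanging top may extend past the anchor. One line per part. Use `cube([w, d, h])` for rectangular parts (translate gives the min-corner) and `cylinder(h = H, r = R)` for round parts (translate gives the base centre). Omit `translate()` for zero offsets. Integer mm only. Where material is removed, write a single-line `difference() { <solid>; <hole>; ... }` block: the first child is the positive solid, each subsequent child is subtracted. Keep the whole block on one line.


difference() { translate([446, 469, 0]) cylinder(h = 865, r = 51); translate([446, 469, 0]) cylinder(h = 865, r = 15); }


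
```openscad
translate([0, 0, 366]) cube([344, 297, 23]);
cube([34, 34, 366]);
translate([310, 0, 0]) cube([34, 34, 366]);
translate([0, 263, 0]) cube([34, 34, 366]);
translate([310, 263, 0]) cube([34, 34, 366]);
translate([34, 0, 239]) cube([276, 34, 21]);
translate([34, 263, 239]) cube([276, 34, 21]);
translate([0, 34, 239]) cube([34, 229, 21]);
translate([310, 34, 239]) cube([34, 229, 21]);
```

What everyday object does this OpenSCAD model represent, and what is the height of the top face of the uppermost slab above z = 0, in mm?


A stool. The seat height is 389 mm.

A 344×297×23 slab at z = 366 on four corner posts — a stool. The seat top is 366 + 23 = 389 mm.


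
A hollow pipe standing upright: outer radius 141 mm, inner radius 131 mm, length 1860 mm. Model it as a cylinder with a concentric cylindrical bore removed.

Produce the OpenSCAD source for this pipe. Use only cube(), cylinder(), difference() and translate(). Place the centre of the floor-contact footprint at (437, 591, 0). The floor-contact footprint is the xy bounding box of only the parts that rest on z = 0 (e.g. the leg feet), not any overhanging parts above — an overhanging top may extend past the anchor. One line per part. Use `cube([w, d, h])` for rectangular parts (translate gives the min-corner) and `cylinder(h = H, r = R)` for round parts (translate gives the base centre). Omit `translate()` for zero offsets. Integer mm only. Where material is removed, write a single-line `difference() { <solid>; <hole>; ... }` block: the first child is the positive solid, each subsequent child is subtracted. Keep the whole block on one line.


difference() { translate([437, 591, 0]) cylinder(h = 1860, r = 141); translate([437, 591, 0]) cylinder(h = 1860, r = 131); }


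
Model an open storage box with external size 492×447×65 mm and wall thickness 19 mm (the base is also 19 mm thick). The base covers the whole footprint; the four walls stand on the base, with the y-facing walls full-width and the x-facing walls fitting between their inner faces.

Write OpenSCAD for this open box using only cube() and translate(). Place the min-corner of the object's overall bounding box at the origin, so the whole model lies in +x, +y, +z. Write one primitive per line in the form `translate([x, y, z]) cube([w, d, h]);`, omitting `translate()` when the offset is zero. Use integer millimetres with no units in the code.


cube([492, 447, 19]);
translate([0, 0, 19]) cube([492, 19, 46]);
translate([0, 428, 19]) cube([492, 19, 46]);
translate([0, 19, 19]) cube([19, 409, 46]);
translate([473, 19, 19]) cube([19, 409, 46]);


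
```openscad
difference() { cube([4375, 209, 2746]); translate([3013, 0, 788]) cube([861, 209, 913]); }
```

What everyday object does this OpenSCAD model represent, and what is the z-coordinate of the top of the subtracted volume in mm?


A wall with a window opening. The window head height is 1701 mm.

A wall with a rectangular opening subtracted — a window. Sill at z = 788, opening 913 mm tall, so the head is at 788 + 913 = 1701 mm.


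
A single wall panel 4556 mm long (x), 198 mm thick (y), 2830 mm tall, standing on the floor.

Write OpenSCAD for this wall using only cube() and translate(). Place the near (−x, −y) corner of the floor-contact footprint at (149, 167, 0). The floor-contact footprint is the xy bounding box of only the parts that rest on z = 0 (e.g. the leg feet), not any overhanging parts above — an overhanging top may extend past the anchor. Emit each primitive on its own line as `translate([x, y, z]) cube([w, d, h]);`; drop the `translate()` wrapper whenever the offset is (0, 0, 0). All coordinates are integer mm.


translate([149, 167, 0]) cube([4556, 198, 2830]);


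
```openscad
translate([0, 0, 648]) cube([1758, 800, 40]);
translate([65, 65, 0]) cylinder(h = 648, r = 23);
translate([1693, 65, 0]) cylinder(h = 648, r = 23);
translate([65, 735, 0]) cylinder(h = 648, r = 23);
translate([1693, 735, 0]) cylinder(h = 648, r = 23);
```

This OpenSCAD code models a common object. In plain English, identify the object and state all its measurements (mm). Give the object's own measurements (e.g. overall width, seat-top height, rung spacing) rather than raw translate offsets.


A table: top 1758 mm (x) × 800 mm (y), 40 mm thick, upper face at z = 688 mm, on four round legs of 46 mm diameter, each leg's bounding box inset 42 mm from the nearest pair of top edges from z = 0 to the bottom of the top.


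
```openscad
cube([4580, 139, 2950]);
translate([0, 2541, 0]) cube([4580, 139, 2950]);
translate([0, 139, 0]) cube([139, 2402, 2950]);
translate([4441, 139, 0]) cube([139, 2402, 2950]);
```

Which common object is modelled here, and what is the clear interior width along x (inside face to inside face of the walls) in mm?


A house (or room) frame. The interior width is 4302 mm.

Four 2950 mm walls enclosing a rectangle with no floor or roof — a room or house frame. Outside width is 4580 mm and wall thickness is 139 mm, so the interior width is 4580 − 2 × 139 = 4302 mm.


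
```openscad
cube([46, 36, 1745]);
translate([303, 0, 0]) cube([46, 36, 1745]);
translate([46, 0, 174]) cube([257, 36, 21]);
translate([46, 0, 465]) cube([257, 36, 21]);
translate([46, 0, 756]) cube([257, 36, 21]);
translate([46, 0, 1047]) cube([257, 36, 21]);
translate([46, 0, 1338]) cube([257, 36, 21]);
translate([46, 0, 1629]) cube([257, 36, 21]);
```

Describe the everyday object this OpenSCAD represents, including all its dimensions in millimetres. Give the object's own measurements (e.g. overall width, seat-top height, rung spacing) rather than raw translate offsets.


A straight ladder. Two 46×36 mm vertical rails, 1745 mm tall, stand 349 mm apart (outside-to-outside) with their front faces coplanar on the −y side. 6 rungs, each 36 mm deep and 21 mm tall, span between the inner faces of the rails, front faces flush with the rails. The lowest rung's underside is at z = 174 mm and rungs are spaced 291 mm apart (underside to underside).


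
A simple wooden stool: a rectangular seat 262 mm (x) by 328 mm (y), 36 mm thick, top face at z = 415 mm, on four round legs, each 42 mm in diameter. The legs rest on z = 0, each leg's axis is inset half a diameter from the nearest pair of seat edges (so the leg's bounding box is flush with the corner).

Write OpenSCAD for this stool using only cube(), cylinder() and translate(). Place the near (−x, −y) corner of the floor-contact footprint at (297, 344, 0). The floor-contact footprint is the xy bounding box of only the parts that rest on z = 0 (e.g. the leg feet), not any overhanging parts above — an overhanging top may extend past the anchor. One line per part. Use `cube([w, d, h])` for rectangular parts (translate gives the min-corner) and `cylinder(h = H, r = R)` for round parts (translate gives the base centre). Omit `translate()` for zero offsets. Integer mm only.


translate([297, 344, 379]) cube([262, 328, 36]);
translate([318, 365, 0]) cylinder(h = 379, r = 21);
translate([538, 365, 0]) cylinder(h = 379, r = 21);
translate([318, 651, 0]) cylinder(h = 379, r = 21);
translate([538, 651, 0]) cylinder(h = 379, r = 21);


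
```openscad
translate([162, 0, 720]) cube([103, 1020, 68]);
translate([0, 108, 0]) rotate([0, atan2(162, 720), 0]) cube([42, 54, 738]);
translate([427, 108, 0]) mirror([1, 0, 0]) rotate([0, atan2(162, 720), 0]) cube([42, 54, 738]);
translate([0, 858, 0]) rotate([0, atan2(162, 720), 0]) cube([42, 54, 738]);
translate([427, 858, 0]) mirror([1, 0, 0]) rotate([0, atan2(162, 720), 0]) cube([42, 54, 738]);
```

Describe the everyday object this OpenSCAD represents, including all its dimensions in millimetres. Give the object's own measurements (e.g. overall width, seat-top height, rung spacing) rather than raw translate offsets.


A sawhorse. A 103×1020×68 mm beam (x, y, z) sits on two A-frame leg pairs. Each pair is two raked legs of 42×54 mm section (54 mm along y) splaying symmetrically in x. Each leg rises 720 mm vertically over 162 mm of horizontal reach and is 738 mm long along its own axis. Every leg's outer bottom edge rests on the floor and its outer top edge meets a bottom edge of the beam — the left legs (tilting toward +x) meet the beam's −x bottom edge, the right legs (their mirror images, tilting toward −x) meet its +x bottom edge — so the leg tops tuck under the beam, the beam's underside is 720 mm above the floor, and the feet are 427 mm apart outside-to-outside with the beam centred between them. The two leg pairs are set in 108 mm from either end of the beam.


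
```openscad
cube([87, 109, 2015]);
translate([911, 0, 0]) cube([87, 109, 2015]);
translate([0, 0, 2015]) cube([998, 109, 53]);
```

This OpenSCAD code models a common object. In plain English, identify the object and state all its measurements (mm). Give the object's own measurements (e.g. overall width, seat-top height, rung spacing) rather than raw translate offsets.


A door frame. The clear opening is 824 mm wide and 2015 mm high. Two 87 mm wide jambs, 109 mm deep, stand either side of the opening from the floor to the top of the opening. A 53 mm thick head sits across the top of both jambs, spanning the full outside width of the frame.


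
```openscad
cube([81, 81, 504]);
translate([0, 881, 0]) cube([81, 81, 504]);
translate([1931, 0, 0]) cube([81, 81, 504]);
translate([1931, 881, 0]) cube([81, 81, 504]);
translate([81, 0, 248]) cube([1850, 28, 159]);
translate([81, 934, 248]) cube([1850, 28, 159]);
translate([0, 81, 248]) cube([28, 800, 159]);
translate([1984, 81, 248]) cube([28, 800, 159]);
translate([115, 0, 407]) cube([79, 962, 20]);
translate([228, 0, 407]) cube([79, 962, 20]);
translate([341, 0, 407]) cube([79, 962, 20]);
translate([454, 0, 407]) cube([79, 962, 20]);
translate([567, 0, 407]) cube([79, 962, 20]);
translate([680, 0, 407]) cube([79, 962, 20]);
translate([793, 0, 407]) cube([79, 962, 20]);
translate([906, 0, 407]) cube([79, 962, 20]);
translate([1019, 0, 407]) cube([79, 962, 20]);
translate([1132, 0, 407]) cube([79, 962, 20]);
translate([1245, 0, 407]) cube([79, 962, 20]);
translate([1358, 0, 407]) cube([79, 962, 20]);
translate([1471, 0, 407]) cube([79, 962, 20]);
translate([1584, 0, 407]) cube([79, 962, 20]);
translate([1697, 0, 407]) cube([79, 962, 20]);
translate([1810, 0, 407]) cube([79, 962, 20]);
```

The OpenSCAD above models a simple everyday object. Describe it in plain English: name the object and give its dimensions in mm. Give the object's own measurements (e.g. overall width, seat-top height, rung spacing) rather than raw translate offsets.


A bed frame 2012 mm long (x) by 962 mm wide (y). Four 81×81 mm corner posts, 504 mm tall, at the corners of the footprint. Four rails of 28 mm thickness and 159 mm height run between adjacent posts with their undersides at z = 248 mm, their outer faces flush with the outside of the frame (the two x-running rails run between the posts' inner faces; the two y-running rails run between the posts' inner faces). 16 slats, each 79 mm wide (x) and 20 mm thick, lie across the top of the two x-running rails, running the full 962 mm width of the frame in y; along x they sit between the end posts with a 34 mm gap after the −x posts and between neighbouring slats, leaving 42 mm before the +x posts.


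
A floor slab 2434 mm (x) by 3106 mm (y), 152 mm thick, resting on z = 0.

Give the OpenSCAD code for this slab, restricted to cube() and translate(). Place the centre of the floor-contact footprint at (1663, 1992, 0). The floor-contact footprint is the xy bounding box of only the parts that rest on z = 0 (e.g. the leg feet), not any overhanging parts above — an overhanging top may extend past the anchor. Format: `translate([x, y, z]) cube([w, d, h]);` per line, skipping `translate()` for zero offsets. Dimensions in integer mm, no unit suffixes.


translate([446, 439, 0]) cube([2434, 3106, 152]);


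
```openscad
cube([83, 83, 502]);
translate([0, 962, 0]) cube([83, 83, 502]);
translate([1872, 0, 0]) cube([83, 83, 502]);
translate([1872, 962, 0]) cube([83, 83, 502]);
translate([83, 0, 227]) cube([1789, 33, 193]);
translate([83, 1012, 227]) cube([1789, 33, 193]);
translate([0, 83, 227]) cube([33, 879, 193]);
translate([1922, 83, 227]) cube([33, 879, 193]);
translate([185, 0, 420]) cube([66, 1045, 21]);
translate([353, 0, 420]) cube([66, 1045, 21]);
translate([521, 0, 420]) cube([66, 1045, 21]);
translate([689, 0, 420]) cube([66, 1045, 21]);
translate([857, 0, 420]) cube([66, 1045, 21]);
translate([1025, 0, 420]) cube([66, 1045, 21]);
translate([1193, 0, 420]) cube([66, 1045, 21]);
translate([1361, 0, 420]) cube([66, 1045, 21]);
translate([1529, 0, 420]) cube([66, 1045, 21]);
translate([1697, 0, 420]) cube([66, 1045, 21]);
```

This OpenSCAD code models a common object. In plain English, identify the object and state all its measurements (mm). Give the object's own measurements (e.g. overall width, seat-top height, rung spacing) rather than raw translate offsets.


A bed frame 1955 mm long (x) by 1045 mm wide (y). Four 83×83 mm corner posts, 502 mm tall, at the corners of the footprint. Four rails of 33 mm thickness and 193 mm height run between adjacent posts with their undersides at z = 227 mm, their outer faces flush with the outside of the frame (the two x-running rails run between the posts' inner faces; the two y-running rails run between the posts' inner faces). 10 slats, each 66 mm wide (x) and 21 mm thick, lie across the top of the two x-running rails, running the full 1045 mm width of the frame in y; along x they sit between the end posts with a 102 mm gap after the −x posts and between neighbouring slats, leaving 109 mm before the +x posts.


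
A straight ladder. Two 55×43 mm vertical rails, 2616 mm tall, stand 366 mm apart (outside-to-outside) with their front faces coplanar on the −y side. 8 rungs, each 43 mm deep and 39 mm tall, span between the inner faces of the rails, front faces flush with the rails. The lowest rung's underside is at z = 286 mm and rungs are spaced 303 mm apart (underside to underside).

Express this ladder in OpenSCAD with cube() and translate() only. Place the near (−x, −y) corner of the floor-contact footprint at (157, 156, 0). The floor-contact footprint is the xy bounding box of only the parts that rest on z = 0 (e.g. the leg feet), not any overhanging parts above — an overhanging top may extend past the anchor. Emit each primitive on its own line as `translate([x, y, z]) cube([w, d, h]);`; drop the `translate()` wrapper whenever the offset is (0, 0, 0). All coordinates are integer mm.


translate([157, 156, 0]) cube([55, 43, 2616]);
translate([468, 156, 0]) cube([55, 43, 2616]);
translate([212, 156, 286]) cube([256, 43, 39]);
translate([212, 156, 589]) cube([256, 43, 39]);
translate([212, 156, 892]) cube([256, 43, 39]);
translate([212, 156, 1195]) cube([256, 43, 39]);
translate([212, 156, 1498]) cube([256, 43, 39]);
translate([212, 156, 1801]) cube([256, 43, 39]);
translate([212, 156, 2104]) cube([256, 43, 39]);
translate([212, 156, 2407]) cube([256, 43, 39]);


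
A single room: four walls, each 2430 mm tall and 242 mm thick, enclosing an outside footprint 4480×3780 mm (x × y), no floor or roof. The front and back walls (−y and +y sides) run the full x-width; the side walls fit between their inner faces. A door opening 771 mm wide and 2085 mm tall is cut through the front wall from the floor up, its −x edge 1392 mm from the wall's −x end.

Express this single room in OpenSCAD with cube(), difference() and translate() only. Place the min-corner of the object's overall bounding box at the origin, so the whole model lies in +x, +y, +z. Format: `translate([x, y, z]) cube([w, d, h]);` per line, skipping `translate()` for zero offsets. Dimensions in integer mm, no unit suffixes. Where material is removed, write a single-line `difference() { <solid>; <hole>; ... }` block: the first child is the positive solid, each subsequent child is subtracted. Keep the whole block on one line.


difference() { cube([4480, 242, 2430]); translate([1392, 0, 0]) cube([771, 242, 2085]); }
translate([0, 3538, 0]) cube([4480, 242, 2430]);
translate([0, 242, 0]) cube([242, 3296, 2430]);
translate([4238, 242, 0]) cube([242, 3296, 2430]);


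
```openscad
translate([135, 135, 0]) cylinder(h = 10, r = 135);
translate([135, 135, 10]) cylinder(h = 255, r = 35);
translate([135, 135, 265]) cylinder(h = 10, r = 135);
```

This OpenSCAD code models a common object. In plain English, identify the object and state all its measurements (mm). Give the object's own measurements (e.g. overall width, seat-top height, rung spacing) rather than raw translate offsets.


A spool: two coaxial disc flanges of radius 135 mm and thickness 10 mm, joined by a core cylinder of radius 35 mm and height 255 mm. The lower flange rests on z = 0 and the three cylinders share a vertical axis.


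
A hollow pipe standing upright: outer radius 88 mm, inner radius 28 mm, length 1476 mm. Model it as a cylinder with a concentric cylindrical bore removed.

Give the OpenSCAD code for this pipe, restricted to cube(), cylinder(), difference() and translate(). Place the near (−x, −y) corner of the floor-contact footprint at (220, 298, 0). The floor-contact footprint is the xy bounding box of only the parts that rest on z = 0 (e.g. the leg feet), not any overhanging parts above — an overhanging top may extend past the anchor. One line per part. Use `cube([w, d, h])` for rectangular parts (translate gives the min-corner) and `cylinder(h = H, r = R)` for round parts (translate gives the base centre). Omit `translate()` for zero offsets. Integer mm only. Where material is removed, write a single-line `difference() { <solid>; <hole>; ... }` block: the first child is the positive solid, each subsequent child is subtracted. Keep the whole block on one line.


difference() { translate([308, 386, 0]) cylinder(h = 1476, r = 88); translate([308, 386, 0]) cylinder(h = 1476, r = 28); }


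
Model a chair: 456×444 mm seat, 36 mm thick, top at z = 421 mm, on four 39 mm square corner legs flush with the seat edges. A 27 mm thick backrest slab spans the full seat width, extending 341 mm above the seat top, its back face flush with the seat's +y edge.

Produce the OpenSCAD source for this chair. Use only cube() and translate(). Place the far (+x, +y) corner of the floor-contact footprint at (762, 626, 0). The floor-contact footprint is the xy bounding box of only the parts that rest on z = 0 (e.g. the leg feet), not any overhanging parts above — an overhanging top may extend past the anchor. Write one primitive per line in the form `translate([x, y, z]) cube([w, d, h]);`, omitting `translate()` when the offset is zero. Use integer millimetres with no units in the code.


translate([306, 182, 385]) cube([456, 444, 36]);
translate([306, 182, 0]) cube([39, 39, 385]);
translate([723, 182, 0]) cube([39, 39, 385]);
translate([306, 587, 0]) cube([39, 39, 385]);
translate([723, 587, 0]) cube([39, 39, 385]);
translate([306, 599, 421]) cube([456, 27, 341]);


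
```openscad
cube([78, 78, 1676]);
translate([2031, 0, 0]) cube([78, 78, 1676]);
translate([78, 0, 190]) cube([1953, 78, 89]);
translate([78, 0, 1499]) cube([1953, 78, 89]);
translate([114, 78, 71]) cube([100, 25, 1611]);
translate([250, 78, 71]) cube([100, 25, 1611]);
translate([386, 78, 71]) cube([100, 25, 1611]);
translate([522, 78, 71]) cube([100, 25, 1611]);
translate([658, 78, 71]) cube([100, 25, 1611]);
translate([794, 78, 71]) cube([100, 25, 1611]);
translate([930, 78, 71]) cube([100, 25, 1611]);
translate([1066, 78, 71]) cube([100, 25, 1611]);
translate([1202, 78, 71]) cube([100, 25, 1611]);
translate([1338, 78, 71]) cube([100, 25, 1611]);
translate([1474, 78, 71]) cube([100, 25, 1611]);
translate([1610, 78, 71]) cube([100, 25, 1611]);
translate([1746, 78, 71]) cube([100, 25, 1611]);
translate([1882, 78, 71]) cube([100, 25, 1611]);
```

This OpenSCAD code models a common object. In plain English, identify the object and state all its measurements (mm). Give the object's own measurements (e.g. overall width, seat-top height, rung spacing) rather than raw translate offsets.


A fence section. Two 78×78 mm posts, 1676 mm tall, stand on the floor with a clear span of 1953 mm between their inner faces. Two horizontal rails of 78×89 mm section span the gap between the posts with their undersides at z = 190 mm and z = 1499 mm, flush with the posts' −y face. 14 pickets, each 100 mm wide, 25 mm thick and 1611 mm tall, are fixed to the +y face of the rails with their bottoms at z = 71 mm, spaced across the span with a 36 mm gap after the −x post and between neighbouring pickets, with 49 mm left before the +x post.


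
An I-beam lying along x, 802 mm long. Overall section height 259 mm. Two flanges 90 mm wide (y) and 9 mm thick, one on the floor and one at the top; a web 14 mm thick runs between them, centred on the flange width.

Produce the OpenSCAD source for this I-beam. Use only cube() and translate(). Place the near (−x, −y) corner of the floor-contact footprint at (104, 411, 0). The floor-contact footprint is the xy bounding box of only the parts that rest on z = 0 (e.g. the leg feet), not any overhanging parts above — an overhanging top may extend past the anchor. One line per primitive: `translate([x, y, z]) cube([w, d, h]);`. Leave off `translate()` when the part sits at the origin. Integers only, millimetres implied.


translate([104, 411, 0]) cube([802, 90, 9]);
translate([104, 449, 9]) cube([802, 14, 241]);
translate([104, 411, 250]) cube([802, 90, 9]);


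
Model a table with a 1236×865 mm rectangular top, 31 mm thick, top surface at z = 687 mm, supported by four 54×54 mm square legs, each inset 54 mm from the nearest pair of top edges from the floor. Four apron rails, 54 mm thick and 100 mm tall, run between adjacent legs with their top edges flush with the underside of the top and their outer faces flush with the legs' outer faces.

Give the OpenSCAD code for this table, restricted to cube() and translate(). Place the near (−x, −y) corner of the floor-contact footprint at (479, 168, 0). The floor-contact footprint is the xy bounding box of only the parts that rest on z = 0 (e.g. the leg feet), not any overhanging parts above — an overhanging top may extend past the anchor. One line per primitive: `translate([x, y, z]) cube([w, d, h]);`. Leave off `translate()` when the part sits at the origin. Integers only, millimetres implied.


translate([425, 114, 656]) cube([1236, 865, 31]);
translate([479, 168, 0]) cube([54, 54, 656]);
translate([1553, 168, 0]) cube([54, 54, 656]);
translate([479, 871, 0]) cube([54, 54, 656]);
translate([1553, 871, 0]) cube([54, 54, 656]);
translate([533, 168, 556]) cube([1020, 54, 100]);
translate([533, 871, 556]) cube([1020, 54, 100]);
translate([479, 222, 556]) cube([54, 649, 100]);
translate([1553, 222, 556]) cube([54, 649, 100]);


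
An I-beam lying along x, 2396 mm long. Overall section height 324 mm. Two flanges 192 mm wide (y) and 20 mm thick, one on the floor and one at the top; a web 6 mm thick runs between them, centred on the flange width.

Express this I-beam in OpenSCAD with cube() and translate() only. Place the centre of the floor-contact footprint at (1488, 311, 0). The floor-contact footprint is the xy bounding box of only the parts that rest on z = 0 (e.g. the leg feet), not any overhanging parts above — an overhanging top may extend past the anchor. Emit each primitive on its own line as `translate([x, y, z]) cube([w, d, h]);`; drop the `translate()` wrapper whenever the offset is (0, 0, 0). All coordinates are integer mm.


translate([290, 215, 0]) cube([2396, 192, 20]);
translate([290, 308, 20]) cube([2396, 6, 284]);
translate([290, 215, 304]) cube([2396, 192, 20]);


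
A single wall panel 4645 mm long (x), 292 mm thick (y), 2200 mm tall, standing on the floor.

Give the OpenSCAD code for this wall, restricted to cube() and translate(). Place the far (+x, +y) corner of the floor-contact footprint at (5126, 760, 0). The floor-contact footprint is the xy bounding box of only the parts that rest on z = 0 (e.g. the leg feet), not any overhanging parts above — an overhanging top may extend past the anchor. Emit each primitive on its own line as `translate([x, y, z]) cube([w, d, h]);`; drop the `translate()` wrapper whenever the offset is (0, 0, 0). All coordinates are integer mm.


translate([481, 468, 0]) cube([4645, 292, 2200]);
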